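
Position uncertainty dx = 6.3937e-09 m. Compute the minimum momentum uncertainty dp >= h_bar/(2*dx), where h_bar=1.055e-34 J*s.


dp = h_bar / (2 * dx)
= 1.055e-34 / (2 * 6.3937e-09)
= 1.055e-34 / 1.2787e-08
= 8.2503e-27 kg*m/s

8.2503e-27


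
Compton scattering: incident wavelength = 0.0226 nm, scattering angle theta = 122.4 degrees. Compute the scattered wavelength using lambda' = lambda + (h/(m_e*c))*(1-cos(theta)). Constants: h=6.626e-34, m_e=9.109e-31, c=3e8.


Compton wavelength: h/(m_e*c) = 2.4247e-12 m
d_lambda = 2.4247e-12 * (1 - cos(122.4 deg))
= 2.4247e-12 * 1.535827
= 3.7239e-12 m = 0.003724 nm
lambda' = 0.0226 + 0.003724
= 0.026324 nm

0.026324


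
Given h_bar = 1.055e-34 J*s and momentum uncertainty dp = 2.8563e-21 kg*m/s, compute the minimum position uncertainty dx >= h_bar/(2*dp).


dx = h_bar / (2 * dp)
= 1.055e-34 / (2 * 2.8563e-21)
= 1.055e-34 / 5.7126e-21
= 1.8468e-14 m

1.8468e-14


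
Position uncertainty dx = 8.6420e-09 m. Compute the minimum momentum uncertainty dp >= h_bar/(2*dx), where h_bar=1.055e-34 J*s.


dp = h_bar / (2 * dx)
= 1.055e-34 / (2 * 8.6420e-09)
= 1.055e-34 / 1.7284e-08
= 6.1039e-27 kg*m/s

6.1039e-27


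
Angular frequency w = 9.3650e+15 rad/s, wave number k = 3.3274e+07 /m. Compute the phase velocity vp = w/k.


vp = w / k
= 9.3650e+15 / 3.3274e+07
= 2.8145e+08 m/s

2.8145e+08


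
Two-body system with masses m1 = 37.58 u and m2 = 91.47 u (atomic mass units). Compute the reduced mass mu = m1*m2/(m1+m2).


mu = m1 * m2 / (m1 + m2)
= 37.58 * 91.47 / (37.58 + 91.47)
= 3437.4426 / 129.05
= 26.6365 u

26.6365


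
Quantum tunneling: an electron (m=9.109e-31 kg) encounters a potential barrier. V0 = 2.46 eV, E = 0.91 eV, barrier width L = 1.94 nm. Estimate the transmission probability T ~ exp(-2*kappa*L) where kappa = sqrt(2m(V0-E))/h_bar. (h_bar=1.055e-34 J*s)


V0 - E = 1.55 eV = 2.4831e-19 J
kappa = sqrt(2 * m * (V0-E)) / h_bar
= sqrt(2 * 9.109e-31 * 2.4831e-19) / 1.055e-34
= 6.3752e+09 /m
2*kappa*L = 2 * 6.3752e+09 * 1.94e-9
= 24.7358
T = exp(-24.7358) = 1.808672e-11

1.808672e-11


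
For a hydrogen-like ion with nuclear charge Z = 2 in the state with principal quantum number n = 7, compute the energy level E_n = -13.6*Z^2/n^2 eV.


E_n = -13.6 * Z^2 / n^2
= -13.6 * 2^2 / 7^2
= -13.6 * 4 / 49
= -1.1102 eV

-1.1102


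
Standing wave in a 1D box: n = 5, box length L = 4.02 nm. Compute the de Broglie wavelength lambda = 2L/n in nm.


lambda = 2L / n
= 2 * 4.02 / 5
= 8.04 / 5
= 1.608 nm

1.608


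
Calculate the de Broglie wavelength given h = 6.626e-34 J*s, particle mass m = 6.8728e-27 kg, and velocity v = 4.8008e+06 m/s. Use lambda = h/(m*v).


lambda = h / (m * v)
= 6.626e-34 / (6.8728e-27 * 4.8008e+06)
= 6.626e-34 / 3.2995e-20
= 2.0082e-14 m

2.0082e-14


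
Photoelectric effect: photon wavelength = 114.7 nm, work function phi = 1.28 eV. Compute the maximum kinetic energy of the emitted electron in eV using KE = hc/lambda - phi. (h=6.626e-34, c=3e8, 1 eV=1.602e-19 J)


E_photon = hc / lambda
= (6.626e-34)(3e8) / (114.7e-9)
= 1.7330e-18 J
= 10.818 eV
KE = E_photon - phi
= 10.818 - 1.28
= 9.538 eV

9.538


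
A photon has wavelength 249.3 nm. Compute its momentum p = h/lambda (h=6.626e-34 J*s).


p = h / lambda
= 6.626e-34 / (249.3e-9)
= 6.626e-34 / 2.4930e-07
= 2.6578e-27 kg*m/s

2.6578e-27


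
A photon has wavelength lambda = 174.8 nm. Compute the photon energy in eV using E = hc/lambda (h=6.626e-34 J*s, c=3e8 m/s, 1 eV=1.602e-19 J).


E = hc / lambda
= (6.626e-34)(3e8) / (174.8e-9)
= 1.9878e-25 / 1.7480e-07
= 1.1372e-18 J
Converting to eV: 1.1372e-18 / 1.602e-19
= 7.0985 eV

7.0985


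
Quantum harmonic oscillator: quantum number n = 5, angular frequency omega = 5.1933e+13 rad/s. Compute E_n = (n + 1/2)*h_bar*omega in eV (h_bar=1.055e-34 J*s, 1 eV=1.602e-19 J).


E = (n + 1/2) * h_bar * omega
= (5 + 0.5) * 1.055e-34 * 5.1933e+13
= 5.5 * 5.4789e-21
= 3.0134e-20 J
= 0.1881 eV

0.1881


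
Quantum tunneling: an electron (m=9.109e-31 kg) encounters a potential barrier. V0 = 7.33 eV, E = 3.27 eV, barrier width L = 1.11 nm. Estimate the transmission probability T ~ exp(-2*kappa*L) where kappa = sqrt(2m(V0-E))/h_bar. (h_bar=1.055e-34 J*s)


V0 - E = 4.06 eV = 6.5041e-19 J
kappa = sqrt(2 * m * (V0-E)) / h_bar
= sqrt(2 * 9.109e-31 * 6.5041e-19) / 1.055e-34
= 1.0318e+10 /m
2*kappa*L = 2 * 1.0318e+10 * 1.11e-9
= 22.9058
T = exp(-22.9058) = 1.127574e-10

1.127574e-10


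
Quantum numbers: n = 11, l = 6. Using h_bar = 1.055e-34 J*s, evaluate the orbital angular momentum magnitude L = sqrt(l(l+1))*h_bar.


L = sqrt(l*(l+1)) * h_bar
= sqrt(6 * 7) * 1.055e-34
= sqrt(42) * 1.055e-34
= 6.4807 * 1.055e-34
= 6.8372e-34 J*s

6.8372e-34


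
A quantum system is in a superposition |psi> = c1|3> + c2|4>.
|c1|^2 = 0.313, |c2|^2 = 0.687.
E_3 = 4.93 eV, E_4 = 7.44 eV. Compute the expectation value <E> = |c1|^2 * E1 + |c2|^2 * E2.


<E> = |c1|^2 * E1 + |c2|^2 * E2
= 0.313 * 4.93 + 0.687 * 7.44
= 1.5431 + 5.1113
= 6.6544 eV

6.6544


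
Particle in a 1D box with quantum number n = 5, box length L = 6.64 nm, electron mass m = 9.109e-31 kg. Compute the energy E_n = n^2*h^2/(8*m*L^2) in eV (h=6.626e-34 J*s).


E = n^2 * h^2 / (8 * m * L^2)
= 5^2 * (6.626e-34)^2 / (8 * 9.109e-31 * (6.64e-9)^2)
= 25 * 4.3904e-67 / (8 * 9.109e-31 * 4.4090e-17)
= 3.4162e-20 J
= 0.2132 eV

0.2132


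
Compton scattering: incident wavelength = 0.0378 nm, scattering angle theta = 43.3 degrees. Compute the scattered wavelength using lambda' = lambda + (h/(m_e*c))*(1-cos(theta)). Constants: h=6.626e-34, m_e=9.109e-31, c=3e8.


Compton wavelength: h/(m_e*c) = 2.4247e-12 m
d_lambda = 2.4247e-12 * (1 - cos(43.3 deg))
= 2.4247e-12 * 0.272227
= 6.6007e-13 m = 0.00066 nm
lambda' = 0.0378 + 0.00066
= 0.03846 nm

0.03846


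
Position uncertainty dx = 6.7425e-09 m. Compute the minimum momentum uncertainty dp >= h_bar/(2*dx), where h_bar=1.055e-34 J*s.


dp = h_bar / (2 * dx)
= 1.055e-34 / (2 * 6.7425e-09)
= 1.055e-34 / 1.3485e-08
= 7.8235e-27 kg*m/s

7.8235e-27


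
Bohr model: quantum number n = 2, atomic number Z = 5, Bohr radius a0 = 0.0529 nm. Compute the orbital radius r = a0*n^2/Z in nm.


r = a0 * n^2 / Z
= 0.0529 * 2^2 / 5
= 0.0529 * 4 / 5
= 0.0423 nm

0.0423


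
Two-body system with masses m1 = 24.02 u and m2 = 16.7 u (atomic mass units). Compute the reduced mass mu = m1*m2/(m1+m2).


mu = m1 * m2 / (m1 + m2)
= 24.02 * 16.7 / (24.02 + 16.7)
= 401.134 / 40.72
= 9.851 u

9.851


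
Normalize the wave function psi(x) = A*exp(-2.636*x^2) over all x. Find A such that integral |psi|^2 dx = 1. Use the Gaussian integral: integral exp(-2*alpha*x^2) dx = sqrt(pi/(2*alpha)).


integral |psi|^2 dx = A^2 * sqrt(pi/(2*alpha)) = 1
A^2 = sqrt(2*alpha/pi)
= sqrt(2 * 2.636 / pi)
= 1.295426
A = sqrt(1.295426)
= 1.1382

1.1382


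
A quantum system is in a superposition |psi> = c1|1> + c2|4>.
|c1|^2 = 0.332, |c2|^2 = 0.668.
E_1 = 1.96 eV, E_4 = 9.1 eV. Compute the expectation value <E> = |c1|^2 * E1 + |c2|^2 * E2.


<E> = |c1|^2 * E1 + |c2|^2 * E2
= 0.332 * 1.96 + 0.668 * 9.1
= 0.6507 + 6.0788
= 6.7295 eV

6.7295


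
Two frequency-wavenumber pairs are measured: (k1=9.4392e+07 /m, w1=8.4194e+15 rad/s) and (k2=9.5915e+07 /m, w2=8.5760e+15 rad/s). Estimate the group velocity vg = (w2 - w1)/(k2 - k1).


vg = (w2 - w1) / (k2 - k1)
= (8.5760e+15 - 8.4194e+15) / (9.5915e+07 - 9.4392e+07)
= 1.5660e+14 / 1.5230e+06
= 1.0282e+08 m/s

1.0282e+08


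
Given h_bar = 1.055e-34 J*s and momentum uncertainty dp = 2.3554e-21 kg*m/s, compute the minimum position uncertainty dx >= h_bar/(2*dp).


dx = h_bar / (2 * dp)
= 1.055e-34 / (2 * 2.3554e-21)
= 1.055e-34 / 4.7108e-21
= 2.2395e-14 m

2.2395e-14


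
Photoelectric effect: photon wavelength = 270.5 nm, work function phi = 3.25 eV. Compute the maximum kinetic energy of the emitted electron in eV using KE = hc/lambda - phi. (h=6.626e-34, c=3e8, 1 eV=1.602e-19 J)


E_photon = hc / lambda
= (6.626e-34)(3e8) / (270.5e-9)
= 7.3486e-19 J
= 4.5871 eV
KE = E_photon - phi
= 4.5871 - 3.25
= 1.3371 eV

1.3371


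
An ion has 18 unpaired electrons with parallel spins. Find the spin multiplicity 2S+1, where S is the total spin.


Total spin S = N * (1/2) = 18 * 0.5 = 9.0
Spin multiplicity = 2S + 1
= 2 * 9.0 + 1
= 19

19


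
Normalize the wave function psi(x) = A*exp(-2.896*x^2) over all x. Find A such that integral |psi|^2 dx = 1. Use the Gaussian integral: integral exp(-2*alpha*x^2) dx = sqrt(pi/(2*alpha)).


integral |psi|^2 dx = A^2 * sqrt(pi/(2*alpha)) = 1
A^2 = sqrt(2*alpha/pi)
= sqrt(2 * 2.896 / pi)
= 1.357811
A = sqrt(1.357811)
= 1.1653

1.1653


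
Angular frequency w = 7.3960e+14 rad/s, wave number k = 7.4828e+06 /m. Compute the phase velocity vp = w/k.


vp = w / k
= 7.3960e+14 / 7.4828e+06
= 9.8840e+07 m/s

9.8840e+07


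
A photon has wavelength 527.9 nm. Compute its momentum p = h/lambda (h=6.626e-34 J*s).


p = h / lambda
= 6.626e-34 / (527.9e-9)
= 6.626e-34 / 5.2790e-07
= 1.2552e-27 kg*m/s

1.2552e-27


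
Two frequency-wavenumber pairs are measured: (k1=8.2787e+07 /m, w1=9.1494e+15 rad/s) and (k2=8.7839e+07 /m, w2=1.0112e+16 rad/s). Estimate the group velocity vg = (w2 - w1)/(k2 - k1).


vg = (w2 - w1) / (k2 - k1)
= (1.0112e+16 - 9.1494e+15) / (8.7839e+07 - 8.2787e+07)
= 9.6260e+14 / 5.0520e+06
= 1.9054e+08 m/s

1.9054e+08


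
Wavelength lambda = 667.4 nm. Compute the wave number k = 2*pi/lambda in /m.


k = 2 * pi / lambda
= 6.2832 / (667.4e-9)
= 6.2832 / 6.6740e-07
= 9.4144e+06 /m

9.4144e+06


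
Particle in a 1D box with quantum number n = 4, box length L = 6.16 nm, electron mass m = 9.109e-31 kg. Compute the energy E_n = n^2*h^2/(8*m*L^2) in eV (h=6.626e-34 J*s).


E = n^2 * h^2 / (8 * m * L^2)
= 4^2 * (6.626e-34)^2 / (8 * 9.109e-31 * (6.16e-9)^2)
= 16 * 4.3904e-67 / (8 * 9.109e-31 * 3.7946e-17)
= 2.5404e-20 J
= 0.1586 eV

0.1586


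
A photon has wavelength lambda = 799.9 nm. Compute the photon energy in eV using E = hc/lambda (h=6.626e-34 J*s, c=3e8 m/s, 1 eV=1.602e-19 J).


E = hc / lambda
= (6.626e-34)(3e8) / (799.9e-9)
= 1.9878e-25 / 7.9990e-07
= 2.4851e-19 J
Converting to eV: 2.4851e-19 / 1.602e-19
= 1.5512 eV

1.5512


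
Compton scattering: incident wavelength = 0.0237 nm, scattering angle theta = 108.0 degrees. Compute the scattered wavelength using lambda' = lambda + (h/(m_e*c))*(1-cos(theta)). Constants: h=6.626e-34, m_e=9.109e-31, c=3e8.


Compton wavelength: h/(m_e*c) = 2.4247e-12 m
d_lambda = 2.4247e-12 * (1 - cos(108.0 deg))
= 2.4247e-12 * 1.309017
= 3.1740e-12 m = 0.003174 nm
lambda' = 0.0237 + 0.003174
= 0.026874 nm

0.026874


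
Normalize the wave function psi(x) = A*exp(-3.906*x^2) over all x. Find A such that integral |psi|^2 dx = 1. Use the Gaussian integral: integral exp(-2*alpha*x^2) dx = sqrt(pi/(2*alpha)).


integral |psi|^2 dx = A^2 * sqrt(pi/(2*alpha)) = 1
A^2 = sqrt(2*alpha/pi)
= sqrt(2 * 3.906 / pi)
= 1.576907
A = sqrt(1.576907)
= 1.2557

1.2557


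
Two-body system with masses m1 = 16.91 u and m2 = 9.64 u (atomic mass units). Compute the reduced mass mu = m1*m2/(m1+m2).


mu = m1 * m2 / (m1 + m2)
= 16.91 * 9.64 / (16.91 + 9.64)
= 163.0124 / 26.55
= 6.1398 u

6.1398


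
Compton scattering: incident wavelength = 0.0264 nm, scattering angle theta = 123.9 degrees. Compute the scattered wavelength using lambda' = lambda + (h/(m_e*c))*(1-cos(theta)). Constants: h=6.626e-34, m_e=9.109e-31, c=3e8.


Compton wavelength: h/(m_e*c) = 2.4247e-12 m
d_lambda = 2.4247e-12 * (1 - cos(123.9 deg))
= 2.4247e-12 * 1.557745
= 3.7771e-12 m = 0.003777 nm
lambda' = 0.0264 + 0.003777
= 0.030177 nm

0.030177


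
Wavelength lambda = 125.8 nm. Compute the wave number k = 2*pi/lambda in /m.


k = 2 * pi / lambda
= 6.2832 / (125.8e-9)
= 6.2832 / 1.2580e-07
= 4.9946e+07 /m

4.9946e+07


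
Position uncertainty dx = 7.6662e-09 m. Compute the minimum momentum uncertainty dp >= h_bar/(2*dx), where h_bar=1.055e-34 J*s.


dp = h_bar / (2 * dx)
= 1.055e-34 / (2 * 7.6662e-09)
= 1.055e-34 / 1.5332e-08
= 6.8809e-27 kg*m/s

6.8809e-27


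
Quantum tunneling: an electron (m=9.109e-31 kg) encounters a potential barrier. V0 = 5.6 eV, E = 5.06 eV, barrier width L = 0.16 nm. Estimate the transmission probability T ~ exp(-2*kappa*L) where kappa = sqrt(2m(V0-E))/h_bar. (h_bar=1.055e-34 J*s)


V0 - E = 0.54 eV = 8.6508e-20 J
kappa = sqrt(2 * m * (V0-E)) / h_bar
= sqrt(2 * 9.109e-31 * 8.6508e-20) / 1.055e-34
= 3.7629e+09 /m
2*kappa*L = 2 * 3.7629e+09 * 0.16e-9
= 1.2041
T = exp(-1.2041) = 2.999507e-01

2.999507e-01


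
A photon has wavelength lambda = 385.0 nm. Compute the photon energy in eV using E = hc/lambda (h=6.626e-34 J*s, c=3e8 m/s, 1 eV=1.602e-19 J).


E = hc / lambda
= (6.626e-34)(3e8) / (385.0e-9)
= 1.9878e-25 / 3.8500e-07
= 5.1631e-19 J
Converting to eV: 5.1631e-19 / 1.602e-19
= 3.2229 eV

3.2229


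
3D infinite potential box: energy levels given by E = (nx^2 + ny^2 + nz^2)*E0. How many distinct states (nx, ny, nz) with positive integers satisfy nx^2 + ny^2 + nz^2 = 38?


Enumerate all (nx, ny, nz) with nx^2 + ny^2 + nz^2 = 38:
(1,1,6)
(1,6,1)
(2,3,5)
(2,5,3)
(3,2,5)
(3,5,2)
(5,2,3)
(5,3,2)
(6,1,1)
Total degeneracy = 9

9


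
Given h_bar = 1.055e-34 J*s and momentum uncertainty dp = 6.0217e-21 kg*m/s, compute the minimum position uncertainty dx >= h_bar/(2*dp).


dx = h_bar / (2 * dp)
= 1.055e-34 / (2 * 6.0217e-21)
= 1.055e-34 / 1.2043e-20
= 8.7600e-15 m

8.7600e-15


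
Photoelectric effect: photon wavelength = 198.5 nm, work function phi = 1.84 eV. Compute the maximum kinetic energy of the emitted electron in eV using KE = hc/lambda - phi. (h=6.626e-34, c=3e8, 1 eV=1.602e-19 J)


E_photon = hc / lambda
= (6.626e-34)(3e8) / (198.5e-9)
= 1.0014e-18 J
= 6.251 eV
KE = E_photon - phi
= 6.251 - 1.84
= 4.411 eV

4.411


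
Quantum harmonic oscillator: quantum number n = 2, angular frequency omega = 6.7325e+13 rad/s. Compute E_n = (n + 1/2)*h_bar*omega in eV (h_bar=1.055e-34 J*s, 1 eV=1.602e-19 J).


E = (n + 1/2) * h_bar * omega
= (2 + 0.5) * 1.055e-34 * 6.7325e+13
= 2.5 * 7.1028e-21
= 1.7757e-20 J
= 0.1108 eV

0.1108


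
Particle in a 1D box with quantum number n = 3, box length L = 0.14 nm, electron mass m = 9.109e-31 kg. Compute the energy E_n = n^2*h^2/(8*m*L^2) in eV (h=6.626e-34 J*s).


E = n^2 * h^2 / (8 * m * L^2)
= 3^2 * (6.626e-34)^2 / (8 * 9.109e-31 * (0.14e-9)^2)
= 9 * 4.3904e-67 / (8 * 9.109e-31 * 1.9600e-20)
= 2.7665e-17 J
= 172.6896 eV

172.6896


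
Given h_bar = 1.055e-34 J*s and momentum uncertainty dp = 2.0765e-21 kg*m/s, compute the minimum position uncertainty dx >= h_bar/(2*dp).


dx = h_bar / (2 * dp)
= 1.055e-34 / (2 * 2.0765e-21)
= 1.055e-34 / 4.1530e-21
= 2.5403e-14 m

2.5403e-14


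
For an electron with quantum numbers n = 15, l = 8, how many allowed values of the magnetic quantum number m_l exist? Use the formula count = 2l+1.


m_l ranges from -l to +l in integer steps
So m_l goes from -8 to +8
Count = 2l + 1 = 2*8 + 1
= 17

17


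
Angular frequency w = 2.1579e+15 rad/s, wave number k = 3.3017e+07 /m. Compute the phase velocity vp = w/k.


vp = w / k
= 2.1579e+15 / 3.3017e+07
= 6.5357e+07 m/s

6.5357e+07


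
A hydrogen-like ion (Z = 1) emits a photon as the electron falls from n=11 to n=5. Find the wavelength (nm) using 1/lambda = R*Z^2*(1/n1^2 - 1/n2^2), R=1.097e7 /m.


1/lambda = R * Z^2 * (1/n1^2 - 1/n2^2)
= 1.097e7 * 1^2 * (1/5^2 - 1/11^2)
= 1.097e7 * 1 * (0.04 - 0.008264)
= 3.4814e+05 /m
lambda = 1 / 3.4814e+05
= 2872.4172 nm

2872.4172


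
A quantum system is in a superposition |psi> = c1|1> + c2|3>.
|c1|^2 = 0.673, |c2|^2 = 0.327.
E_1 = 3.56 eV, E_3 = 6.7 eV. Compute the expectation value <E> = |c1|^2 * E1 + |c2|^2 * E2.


<E> = |c1|^2 * E1 + |c2|^2 * E2
= 0.673 * 3.56 + 0.327 * 6.7
= 2.3959 + 2.1909
= 4.5868 eV

4.5868


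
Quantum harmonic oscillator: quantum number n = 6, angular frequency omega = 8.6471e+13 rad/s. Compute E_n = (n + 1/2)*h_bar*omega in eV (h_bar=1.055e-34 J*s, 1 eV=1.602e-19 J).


E = (n + 1/2) * h_bar * omega
= (6 + 0.5) * 1.055e-34 * 8.6471e+13
= 6.5 * 9.1227e-21
= 5.9297e-20 J
= 0.3701 eV

0.3701


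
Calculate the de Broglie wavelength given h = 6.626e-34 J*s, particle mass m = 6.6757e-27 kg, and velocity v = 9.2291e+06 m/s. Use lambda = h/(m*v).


lambda = h / (m * v)
= 6.626e-34 / (6.6757e-27 * 9.2291e+06)
= 6.626e-34 / 6.1611e-20
= 1.0755e-14 m

1.0755e-14


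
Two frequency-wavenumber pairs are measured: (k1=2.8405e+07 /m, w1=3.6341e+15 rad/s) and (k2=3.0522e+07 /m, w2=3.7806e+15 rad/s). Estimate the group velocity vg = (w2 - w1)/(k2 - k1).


vg = (w2 - w1) / (k2 - k1)
= (3.7806e+15 - 3.6341e+15) / (3.0522e+07 - 2.8405e+07)
= 1.4650e+14 / 2.1170e+06
= 6.9202e+07 m/s

6.9202e+07


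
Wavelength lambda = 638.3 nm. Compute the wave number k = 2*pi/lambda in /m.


k = 2 * pi / lambda
= 6.2832 / (638.3e-9)
= 6.2832 / 6.3830e-07
= 9.8436e+06 /m

9.8436e+06


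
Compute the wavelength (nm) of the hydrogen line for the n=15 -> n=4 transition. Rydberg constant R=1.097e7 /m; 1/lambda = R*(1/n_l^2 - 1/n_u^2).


1/lambda = R * (1/n_l^2 - 1/n_u^2)
= 1.097e7 * (1/4^2 - 1/15^2)
= 1.097e7 * (0.0625 - 0.004444)
= 1.097e7 * 0.058056
= 6.3687e+05 /m
lambda = 1 / 6.3687e+05 = 1570.1805 nm

1570.1805


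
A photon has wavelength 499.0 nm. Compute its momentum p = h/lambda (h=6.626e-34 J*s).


p = h / lambda
= 6.626e-34 / (499.0e-9)
= 6.626e-34 / 4.9900e-07
= 1.3279e-27 kg*m/s

1.3279e-27


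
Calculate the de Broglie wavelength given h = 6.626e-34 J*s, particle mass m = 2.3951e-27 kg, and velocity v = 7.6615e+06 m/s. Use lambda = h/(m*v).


lambda = h / (m * v)
= 6.626e-34 / (2.3951e-27 * 7.6615e+06)
= 6.626e-34 / 1.8350e-20
= 3.6109e-14 m

3.6109e-14


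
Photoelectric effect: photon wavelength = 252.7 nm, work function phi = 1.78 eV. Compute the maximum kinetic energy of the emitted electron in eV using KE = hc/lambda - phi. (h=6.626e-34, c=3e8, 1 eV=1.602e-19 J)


E_photon = hc / lambda
= (6.626e-34)(3e8) / (252.7e-9)
= 7.8662e-19 J
= 4.9103 eV
KE = E_photon - phi
= 4.9103 - 1.78
= 3.1303 eV

3.1303


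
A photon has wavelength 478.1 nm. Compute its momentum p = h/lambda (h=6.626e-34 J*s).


p = h / lambda
= 6.626e-34 / (478.1e-9)
= 6.626e-34 / 4.7810e-07
= 1.3859e-27 kg*m/s

1.3859e-27


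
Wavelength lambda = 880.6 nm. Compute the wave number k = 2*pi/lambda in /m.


k = 2 * pi / lambda
= 6.2832 / (880.6e-9)
= 6.2832 / 8.8060e-07
= 7.1351e+06 /m

7.1351e+06


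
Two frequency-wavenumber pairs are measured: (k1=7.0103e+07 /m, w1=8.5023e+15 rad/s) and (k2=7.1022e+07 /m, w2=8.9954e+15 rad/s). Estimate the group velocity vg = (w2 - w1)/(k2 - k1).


vg = (w2 - w1) / (k2 - k1)
= (8.9954e+15 - 8.5023e+15) / (7.1022e+07 - 7.0103e+07)
= 4.9310e+14 / 9.1900e+05
= 5.3656e+08 m/s

5.3656e+08


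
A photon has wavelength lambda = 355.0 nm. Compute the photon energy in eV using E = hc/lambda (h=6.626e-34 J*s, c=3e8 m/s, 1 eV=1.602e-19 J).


E = hc / lambda
= (6.626e-34)(3e8) / (355.0e-9)
= 1.9878e-25 / 3.5500e-07
= 5.5994e-19 J
Converting to eV: 5.5994e-19 / 1.602e-19
= 3.4953 eV

3.4953


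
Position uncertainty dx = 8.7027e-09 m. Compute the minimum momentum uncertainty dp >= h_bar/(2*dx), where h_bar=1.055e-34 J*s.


dp = h_bar / (2 * dx)
= 1.055e-34 / (2 * 8.7027e-09)
= 1.055e-34 / 1.7405e-08
= 6.0613e-27 kg*m/s

6.0613e-27


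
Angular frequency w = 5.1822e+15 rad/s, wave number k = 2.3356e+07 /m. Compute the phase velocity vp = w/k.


vp = w / k
= 5.1822e+15 / 2.3356e+07
= 2.2188e+08 m/s

2.2188e+08


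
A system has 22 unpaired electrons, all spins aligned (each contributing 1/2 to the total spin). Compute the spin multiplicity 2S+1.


Total spin S = N * (1/2) = 22 * 0.5 = 11.0
Spin multiplicity = 2S + 1
= 2 * 11.0 + 1
= 23

23


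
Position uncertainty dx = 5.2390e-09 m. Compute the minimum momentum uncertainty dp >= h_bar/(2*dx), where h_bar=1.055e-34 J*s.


dp = h_bar / (2 * dx)
= 1.055e-34 / (2 * 5.2390e-09)
= 1.055e-34 / 1.0478e-08
= 1.0069e-26 kg*m/s

1.0069e-26


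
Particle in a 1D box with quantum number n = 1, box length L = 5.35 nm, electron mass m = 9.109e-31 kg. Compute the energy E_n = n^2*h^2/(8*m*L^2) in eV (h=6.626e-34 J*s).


E = n^2 * h^2 / (8 * m * L^2)
= 1^2 * (6.626e-34)^2 / (8 * 9.109e-31 * (5.35e-9)^2)
= 1 * 4.3904e-67 / (8 * 9.109e-31 * 2.8622e-17)
= 2.1049e-21 J
= 0.0131 eV

0.0131


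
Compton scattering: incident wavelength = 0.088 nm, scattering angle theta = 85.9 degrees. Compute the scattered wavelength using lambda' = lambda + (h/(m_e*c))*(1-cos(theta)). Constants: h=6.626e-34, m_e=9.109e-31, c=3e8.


Compton wavelength: h/(m_e*c) = 2.4247e-12 m
d_lambda = 2.4247e-12 * (1 - cos(85.9 deg))
= 2.4247e-12 * 0.928503
= 2.2513e-12 m = 0.002251 nm
lambda' = 0.088 + 0.002251
= 0.090251 nm

0.090251


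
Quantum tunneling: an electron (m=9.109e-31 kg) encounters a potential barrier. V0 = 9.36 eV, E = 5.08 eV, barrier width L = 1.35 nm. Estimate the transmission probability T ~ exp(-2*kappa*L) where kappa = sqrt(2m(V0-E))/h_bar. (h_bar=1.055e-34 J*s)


V0 - E = 4.28 eV = 6.8566e-19 J
kappa = sqrt(2 * m * (V0-E)) / h_bar
= sqrt(2 * 9.109e-31 * 6.8566e-19) / 1.055e-34
= 1.0594e+10 /m
2*kappa*L = 2 * 1.0594e+10 * 1.35e-9
= 28.6032
T = exp(-28.6032) = 3.782537e-13

3.782537e-13


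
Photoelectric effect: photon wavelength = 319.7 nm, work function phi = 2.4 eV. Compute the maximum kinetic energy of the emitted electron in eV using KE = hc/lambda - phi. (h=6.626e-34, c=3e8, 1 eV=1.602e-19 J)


E_photon = hc / lambda
= (6.626e-34)(3e8) / (319.7e-9)
= 6.2177e-19 J
= 3.8812 eV
KE = E_photon - phi
= 3.8812 - 2.4
= 1.4812 eV

1.4812


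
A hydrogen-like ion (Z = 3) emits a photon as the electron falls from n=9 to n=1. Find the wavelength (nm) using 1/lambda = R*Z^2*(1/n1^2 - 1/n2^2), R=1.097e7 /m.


1/lambda = R * Z^2 * (1/n1^2 - 1/n2^2)
= 1.097e7 * 3^2 * (1/1^2 - 1/9^2)
= 1.097e7 * 9 * (1.0 - 0.012346)
= 9.7511e+07 /m
lambda = 1 / 9.7511e+07
= 10.2552 nm

10.2552


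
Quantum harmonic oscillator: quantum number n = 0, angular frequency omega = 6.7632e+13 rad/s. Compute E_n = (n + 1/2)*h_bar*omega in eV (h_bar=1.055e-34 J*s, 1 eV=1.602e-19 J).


E = (n + 1/2) * h_bar * omega
= (0 + 0.5) * 1.055e-34 * 6.7632e+13
= 0.5 * 7.1352e-21
= 3.5676e-21 J
= 0.0223 eV

0.0223


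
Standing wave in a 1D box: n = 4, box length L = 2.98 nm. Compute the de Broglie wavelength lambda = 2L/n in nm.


lambda = 2L / n
= 2 * 2.98 / 4
= 5.96 / 4
= 1.49 nm

1.49


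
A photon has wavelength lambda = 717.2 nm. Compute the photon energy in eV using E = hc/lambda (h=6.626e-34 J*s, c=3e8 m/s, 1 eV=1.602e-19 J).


E = hc / lambda
= (6.626e-34)(3e8) / (717.2e-9)
= 1.9878e-25 / 7.1720e-07
= 2.7716e-19 J
Converting to eV: 2.7716e-19 / 1.602e-19
= 1.7301 eV

1.7301


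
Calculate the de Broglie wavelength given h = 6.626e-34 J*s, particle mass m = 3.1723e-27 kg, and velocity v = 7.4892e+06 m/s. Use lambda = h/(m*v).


lambda = h / (m * v)
= 6.626e-34 / (3.1723e-27 * 7.4892e+06)
= 6.626e-34 / 2.3758e-20
= 2.7890e-14 m

2.7890e-14


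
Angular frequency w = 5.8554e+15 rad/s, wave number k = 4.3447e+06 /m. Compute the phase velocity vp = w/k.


vp = w / k
= 5.8554e+15 / 4.3447e+06
= 1.3477e+09 m/s

1.3477e+09


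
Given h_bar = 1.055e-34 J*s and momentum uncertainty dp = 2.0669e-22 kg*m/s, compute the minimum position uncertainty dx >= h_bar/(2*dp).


dx = h_bar / (2 * dp)
= 1.055e-34 / (2 * 2.0669e-22)
= 1.055e-34 / 4.1338e-22
= 2.5521e-13 m

2.5521e-13


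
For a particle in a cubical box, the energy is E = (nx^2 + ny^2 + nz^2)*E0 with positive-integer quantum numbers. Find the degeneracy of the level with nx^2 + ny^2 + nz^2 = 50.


Enumerate all (nx, ny, nz) with nx^2 + ny^2 + nz^2 = 50:
(3,4,5)
(3,5,4)
(4,3,5)
(4,5,3)
(5,3,4)
(5,4,3)
Total degeneracy = 6

6


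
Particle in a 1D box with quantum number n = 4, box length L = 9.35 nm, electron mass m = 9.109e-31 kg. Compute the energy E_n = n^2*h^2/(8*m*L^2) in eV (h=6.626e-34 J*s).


E = n^2 * h^2 / (8 * m * L^2)
= 4^2 * (6.626e-34)^2 / (8 * 9.109e-31 * (9.35e-9)^2)
= 16 * 4.3904e-67 / (8 * 9.109e-31 * 8.7423e-17)
= 1.1027e-20 J
= 0.0688 eV

0.0688


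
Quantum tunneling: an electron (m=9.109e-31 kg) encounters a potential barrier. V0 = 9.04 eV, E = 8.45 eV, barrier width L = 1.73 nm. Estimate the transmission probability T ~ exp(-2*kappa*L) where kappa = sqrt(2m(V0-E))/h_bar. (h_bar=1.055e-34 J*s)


V0 - E = 0.59 eV = 9.4518e-20 J
kappa = sqrt(2 * m * (V0-E)) / h_bar
= sqrt(2 * 9.109e-31 * 9.4518e-20) / 1.055e-34
= 3.9333e+09 /m
2*kappa*L = 2 * 3.9333e+09 * 1.73e-9
= 13.6092
T = exp(-13.6092) = 1.229187e-06

1.229187e-06


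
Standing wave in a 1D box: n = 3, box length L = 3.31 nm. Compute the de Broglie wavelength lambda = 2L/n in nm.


lambda = 2L / n
= 2 * 3.31 / 3
= 6.62 / 3
= 2.2067 nm

2.2067


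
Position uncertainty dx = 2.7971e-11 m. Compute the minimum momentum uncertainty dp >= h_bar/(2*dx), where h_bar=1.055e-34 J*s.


dp = h_bar / (2 * dx)
= 1.055e-34 / (2 * 2.7971e-11)
= 1.055e-34 / 5.5942e-11
= 1.8859e-24 kg*m/s

1.8859e-24


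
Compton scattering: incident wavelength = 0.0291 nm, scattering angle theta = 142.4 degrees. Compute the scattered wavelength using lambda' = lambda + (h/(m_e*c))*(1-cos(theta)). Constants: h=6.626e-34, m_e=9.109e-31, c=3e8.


Compton wavelength: h/(m_e*c) = 2.4247e-12 m
d_lambda = 2.4247e-12 * (1 - cos(142.4 deg))
= 2.4247e-12 * 1.79229
= 4.3458e-12 m = 0.004346 nm
lambda' = 0.0291 + 0.004346
= 0.033446 nm

0.033446


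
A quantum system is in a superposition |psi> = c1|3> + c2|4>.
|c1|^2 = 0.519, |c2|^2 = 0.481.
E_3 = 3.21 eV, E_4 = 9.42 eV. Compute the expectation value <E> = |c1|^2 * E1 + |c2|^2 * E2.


<E> = |c1|^2 * E1 + |c2|^2 * E2
= 0.519 * 3.21 + 0.481 * 9.42
= 1.666 + 4.531
= 6.197 eV

6.197


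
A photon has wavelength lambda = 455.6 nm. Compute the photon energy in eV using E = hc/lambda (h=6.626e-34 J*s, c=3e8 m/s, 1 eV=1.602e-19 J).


E = hc / lambda
= (6.626e-34)(3e8) / (455.6e-9)
= 1.9878e-25 / 4.5560e-07
= 4.3630e-19 J
Converting to eV: 4.3630e-19 / 1.602e-19
= 2.7235 eV

2.7235


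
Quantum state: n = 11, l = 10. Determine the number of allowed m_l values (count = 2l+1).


m_l ranges from -l to +l in integer steps
So m_l goes from -10 to +10
Count = 2l + 1 = 2*10 + 1
= 21

21


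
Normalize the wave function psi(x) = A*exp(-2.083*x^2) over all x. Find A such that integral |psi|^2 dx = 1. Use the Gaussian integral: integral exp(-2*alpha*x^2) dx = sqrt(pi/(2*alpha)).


integral |psi|^2 dx = A^2 * sqrt(pi/(2*alpha)) = 1
A^2 = sqrt(2*alpha/pi)
= sqrt(2 * 2.083 / pi)
= 1.151555
A = sqrt(1.151555)
= 1.0731

1.0731


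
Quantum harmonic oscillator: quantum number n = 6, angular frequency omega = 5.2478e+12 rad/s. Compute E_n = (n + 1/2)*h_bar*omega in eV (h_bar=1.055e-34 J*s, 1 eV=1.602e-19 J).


E = (n + 1/2) * h_bar * omega
= (6 + 0.5) * 1.055e-34 * 5.2478e+12
= 6.5 * 5.5364e-22
= 3.5987e-21 J
= 0.0225 eV

0.0225


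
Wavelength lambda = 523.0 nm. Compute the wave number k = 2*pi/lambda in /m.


k = 2 * pi / lambda
= 6.2832 / (523.0e-9)
= 6.2832 / 5.2300e-07
= 1.2014e+07 /m

1.2014e+07


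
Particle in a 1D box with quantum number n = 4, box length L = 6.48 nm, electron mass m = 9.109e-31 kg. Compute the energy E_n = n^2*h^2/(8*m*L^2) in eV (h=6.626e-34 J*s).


E = n^2 * h^2 / (8 * m * L^2)
= 4^2 * (6.626e-34)^2 / (8 * 9.109e-31 * (6.48e-9)^2)
= 16 * 4.3904e-67 / (8 * 9.109e-31 * 4.1990e-17)
= 2.2957e-20 J
= 0.1433 eV

0.1433


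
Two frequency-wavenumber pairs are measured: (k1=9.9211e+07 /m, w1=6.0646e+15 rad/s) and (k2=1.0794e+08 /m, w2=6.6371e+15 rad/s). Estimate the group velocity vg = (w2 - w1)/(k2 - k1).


vg = (w2 - w1) / (k2 - k1)
= (6.6371e+15 - 6.0646e+15) / (1.0794e+08 - 9.9211e+07)
= 5.7250e+14 / 8.7290e+06
= 6.5586e+07 m/s

6.5586e+07


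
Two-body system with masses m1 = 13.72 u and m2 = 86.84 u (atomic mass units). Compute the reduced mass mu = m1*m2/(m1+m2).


mu = m1 * m2 / (m1 + m2)
= 13.72 * 86.84 / (13.72 + 86.84)
= 1191.4448 / 100.56
= 11.8481 u

11.8481


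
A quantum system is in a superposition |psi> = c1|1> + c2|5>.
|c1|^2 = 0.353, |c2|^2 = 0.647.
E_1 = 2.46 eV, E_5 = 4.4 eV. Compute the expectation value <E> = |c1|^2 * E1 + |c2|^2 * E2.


<E> = |c1|^2 * E1 + |c2|^2 * E2
= 0.353 * 2.46 + 0.647 * 4.4
= 0.8684 + 2.8468
= 3.7152 eV

3.7152


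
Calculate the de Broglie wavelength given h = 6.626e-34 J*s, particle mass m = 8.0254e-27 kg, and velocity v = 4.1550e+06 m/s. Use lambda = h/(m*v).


lambda = h / (m * v)
= 6.626e-34 / (8.0254e-27 * 4.1550e+06)
= 6.626e-34 / 3.3346e-20
= 1.9871e-14 m

1.9871e-14


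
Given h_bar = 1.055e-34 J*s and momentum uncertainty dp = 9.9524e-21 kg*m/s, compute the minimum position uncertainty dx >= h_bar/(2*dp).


dx = h_bar / (2 * dp)
= 1.055e-34 / (2 * 9.9524e-21)
= 1.055e-34 / 1.9905e-20
= 5.3002e-15 m

5.3002e-15


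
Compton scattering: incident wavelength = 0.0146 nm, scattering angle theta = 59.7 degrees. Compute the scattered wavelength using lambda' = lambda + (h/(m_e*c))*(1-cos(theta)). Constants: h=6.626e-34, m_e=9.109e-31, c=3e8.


Compton wavelength: h/(m_e*c) = 2.4247e-12 m
d_lambda = 2.4247e-12 * (1 - cos(59.7 deg))
= 2.4247e-12 * 0.495472
= 1.2014e-12 m = 0.001201 nm
lambda' = 0.0146 + 0.001201
= 0.015801 nm

0.015801


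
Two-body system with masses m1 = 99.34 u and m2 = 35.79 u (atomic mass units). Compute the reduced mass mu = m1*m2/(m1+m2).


mu = m1 * m2 / (m1 + m2)
= 99.34 * 35.79 / (99.34 + 35.79)
= 3555.3786 / 135.13
= 26.3108 u

26.3108


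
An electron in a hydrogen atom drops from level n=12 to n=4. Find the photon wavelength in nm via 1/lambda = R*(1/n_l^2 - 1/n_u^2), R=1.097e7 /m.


1/lambda = R * (1/n_l^2 - 1/n_u^2)
= 1.097e7 * (1/4^2 - 1/12^2)
= 1.097e7 * (0.0625 - 0.006944)
= 1.097e7 * 0.055556
= 6.0944e+05 /m
lambda = 1 / 6.0944e+05 = 1640.8387 nm

1640.8387


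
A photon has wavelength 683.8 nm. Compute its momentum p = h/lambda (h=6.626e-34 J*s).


p = h / lambda
= 6.626e-34 / (683.8e-9)
= 6.626e-34 / 6.8380e-07
= 9.6900e-28 kg*m/s

9.6900e-28


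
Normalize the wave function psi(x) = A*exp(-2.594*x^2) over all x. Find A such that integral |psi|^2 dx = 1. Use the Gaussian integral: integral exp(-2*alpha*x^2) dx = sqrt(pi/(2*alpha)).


integral |psi|^2 dx = A^2 * sqrt(pi/(2*alpha)) = 1
A^2 = sqrt(2*alpha/pi)
= sqrt(2 * 2.594 / pi)
= 1.285065
A = sqrt(1.285065)
= 1.1336

1.1336


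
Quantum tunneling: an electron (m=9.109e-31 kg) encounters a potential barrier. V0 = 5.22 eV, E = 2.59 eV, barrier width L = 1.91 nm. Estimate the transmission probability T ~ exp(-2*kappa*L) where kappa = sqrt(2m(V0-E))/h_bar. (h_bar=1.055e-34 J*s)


V0 - E = 2.63 eV = 4.2133e-19 J
kappa = sqrt(2 * m * (V0-E)) / h_bar
= sqrt(2 * 9.109e-31 * 4.2133e-19) / 1.055e-34
= 8.3044e+09 /m
2*kappa*L = 2 * 8.3044e+09 * 1.91e-9
= 31.7227
T = exp(-31.7227) = 1.671086e-14

1.671086e-14


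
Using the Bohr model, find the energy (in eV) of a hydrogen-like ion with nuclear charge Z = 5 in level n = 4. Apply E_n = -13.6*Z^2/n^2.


E_n = -13.6 * Z^2 / n^2
= -13.6 * 5^2 / 4^2
= -13.6 * 25 / 16
= -21.25 eV

-21.25


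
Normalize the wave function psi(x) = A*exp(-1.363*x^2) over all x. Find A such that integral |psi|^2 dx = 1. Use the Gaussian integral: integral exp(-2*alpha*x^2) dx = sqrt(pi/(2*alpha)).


integral |psi|^2 dx = A^2 * sqrt(pi/(2*alpha)) = 1
A^2 = sqrt(2*alpha/pi)
= sqrt(2 * 1.363 / pi)
= 0.931511
A = sqrt(0.931511)
= 0.9651

0.9651


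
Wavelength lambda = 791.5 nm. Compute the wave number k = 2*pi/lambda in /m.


k = 2 * pi / lambda
= 6.2832 / (791.5e-9)
= 6.2832 / 7.9150e-07
= 7.9383e+06 /m

7.9383e+06


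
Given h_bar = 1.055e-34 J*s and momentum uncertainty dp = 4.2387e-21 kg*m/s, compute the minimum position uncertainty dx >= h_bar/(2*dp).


dx = h_bar / (2 * dp)
= 1.055e-34 / (2 * 4.2387e-21)
= 1.055e-34 / 8.4774e-21
= 1.2445e-14 m

1.2445e-14


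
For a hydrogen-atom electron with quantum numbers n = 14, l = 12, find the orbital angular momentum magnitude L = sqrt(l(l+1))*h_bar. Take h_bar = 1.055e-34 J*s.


L = sqrt(l*(l+1)) * h_bar
= sqrt(12 * 13) * 1.055e-34
= sqrt(156) * 1.055e-34
= 12.49 * 1.055e-34
= 1.3177e-33 J*s

1.3177e-33


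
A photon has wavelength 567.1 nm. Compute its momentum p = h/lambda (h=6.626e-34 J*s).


p = h / lambda
= 6.626e-34 / (567.1e-9)
= 6.626e-34 / 5.6710e-07
= 1.1684e-27 kg*m/s

1.1684e-27


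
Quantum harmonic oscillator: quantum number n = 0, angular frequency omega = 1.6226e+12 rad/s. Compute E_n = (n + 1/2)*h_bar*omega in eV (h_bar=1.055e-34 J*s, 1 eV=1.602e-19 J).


E = (n + 1/2) * h_bar * omega
= (0 + 0.5) * 1.055e-34 * 1.6226e+12
= 0.5 * 1.7118e-22
= 8.5592e-23 J
= 0.0005 eV

0.0005


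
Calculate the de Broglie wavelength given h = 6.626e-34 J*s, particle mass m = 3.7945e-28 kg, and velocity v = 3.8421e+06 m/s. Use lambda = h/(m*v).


lambda = h / (m * v)
= 6.626e-34 / (3.7945e-28 * 3.8421e+06)
= 6.626e-34 / 1.4579e-21
= 4.5449e-13 m

4.5449e-13


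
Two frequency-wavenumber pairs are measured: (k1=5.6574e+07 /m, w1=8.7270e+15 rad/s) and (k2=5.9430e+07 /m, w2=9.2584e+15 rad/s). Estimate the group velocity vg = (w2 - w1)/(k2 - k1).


vg = (w2 - w1) / (k2 - k1)
= (9.2584e+15 - 8.7270e+15) / (5.9430e+07 - 5.6574e+07)
= 5.3140e+14 / 2.8560e+06
= 1.8606e+08 m/s

1.8606e+08


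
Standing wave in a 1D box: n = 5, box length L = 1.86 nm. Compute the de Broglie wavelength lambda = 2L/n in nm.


lambda = 2L / n
= 2 * 1.86 / 5
= 3.72 / 5
= 0.744 nm

0.744


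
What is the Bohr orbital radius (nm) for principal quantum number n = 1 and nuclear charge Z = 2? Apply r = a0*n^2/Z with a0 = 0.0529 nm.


r = a0 * n^2 / Z
= 0.0529 * 1^2 / 2
= 0.0529 * 1 / 2
= 0.0265 nm

0.0265


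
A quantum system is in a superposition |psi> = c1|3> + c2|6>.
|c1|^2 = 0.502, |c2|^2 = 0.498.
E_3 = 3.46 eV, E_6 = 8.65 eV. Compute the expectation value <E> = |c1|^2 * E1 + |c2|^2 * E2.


<E> = |c1|^2 * E1 + |c2|^2 * E2
= 0.502 * 3.46 + 0.498 * 8.65
= 1.7369 + 4.3077
= 6.0446 eV

6.0446


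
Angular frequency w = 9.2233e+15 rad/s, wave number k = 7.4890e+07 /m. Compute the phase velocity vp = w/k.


vp = w / k
= 9.2233e+15 / 7.4890e+07
= 1.2316e+08 m/s

1.2316e+08


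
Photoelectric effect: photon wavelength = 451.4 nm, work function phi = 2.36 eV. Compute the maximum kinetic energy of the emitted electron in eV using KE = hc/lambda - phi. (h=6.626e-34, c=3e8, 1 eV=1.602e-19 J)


E_photon = hc / lambda
= (6.626e-34)(3e8) / (451.4e-9)
= 4.4036e-19 J
= 2.7488 eV
KE = E_photon - phi
= 2.7488 - 2.36
= 0.3888 eV

0.3888


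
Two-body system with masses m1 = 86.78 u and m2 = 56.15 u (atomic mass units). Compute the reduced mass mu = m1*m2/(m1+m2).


mu = m1 * m2 / (m1 + m2)
= 86.78 * 56.15 / (86.78 + 56.15)
= 4872.697 / 142.93
= 34.0915 u

34.0915


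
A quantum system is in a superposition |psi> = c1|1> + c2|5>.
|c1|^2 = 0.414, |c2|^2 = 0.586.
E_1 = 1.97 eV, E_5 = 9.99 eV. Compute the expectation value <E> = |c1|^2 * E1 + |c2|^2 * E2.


<E> = |c1|^2 * E1 + |c2|^2 * E2
= 0.414 * 1.97 + 0.586 * 9.99
= 0.8156 + 5.8541
= 6.6697 eV

6.6697


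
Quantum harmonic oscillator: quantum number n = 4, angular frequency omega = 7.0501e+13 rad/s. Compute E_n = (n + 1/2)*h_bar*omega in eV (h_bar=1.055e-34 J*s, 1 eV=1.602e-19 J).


E = (n + 1/2) * h_bar * omega
= (4 + 0.5) * 1.055e-34 * 7.0501e+13
= 4.5 * 7.4379e-21
= 3.3470e-20 J
= 0.2089 eV

0.2089


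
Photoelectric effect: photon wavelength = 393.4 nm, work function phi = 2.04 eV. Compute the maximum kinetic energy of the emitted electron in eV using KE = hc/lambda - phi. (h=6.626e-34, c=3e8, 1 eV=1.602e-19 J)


E_photon = hc / lambda
= (6.626e-34)(3e8) / (393.4e-9)
= 5.0529e-19 J
= 3.1541 eV
KE = E_photon - phi
= 3.1541 - 2.04
= 1.1141 eV

1.1141


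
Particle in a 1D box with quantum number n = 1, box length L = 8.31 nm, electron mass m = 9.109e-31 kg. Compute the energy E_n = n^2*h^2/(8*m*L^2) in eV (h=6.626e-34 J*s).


E = n^2 * h^2 / (8 * m * L^2)
= 1^2 * (6.626e-34)^2 / (8 * 9.109e-31 * (8.31e-9)^2)
= 1 * 4.3904e-67 / (8 * 9.109e-31 * 6.9056e-17)
= 8.7245e-22 J
= 0.0054 eV

0.0054


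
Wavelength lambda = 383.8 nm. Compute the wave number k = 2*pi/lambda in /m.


k = 2 * pi / lambda
= 6.2832 / (383.8e-9)
= 6.2832 / 3.8380e-07
= 1.6371e+07 /m

1.6371e+07


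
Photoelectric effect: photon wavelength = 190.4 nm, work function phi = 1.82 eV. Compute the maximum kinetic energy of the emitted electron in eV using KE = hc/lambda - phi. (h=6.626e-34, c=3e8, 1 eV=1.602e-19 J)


E_photon = hc / lambda
= (6.626e-34)(3e8) / (190.4e-9)
= 1.0440e-18 J
= 6.5169 eV
KE = E_photon - phi
= 6.5169 - 1.82
= 4.6969 eV

4.6969


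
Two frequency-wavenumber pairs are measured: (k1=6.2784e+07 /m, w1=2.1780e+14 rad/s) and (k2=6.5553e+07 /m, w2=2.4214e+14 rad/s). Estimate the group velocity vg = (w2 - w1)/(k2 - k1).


vg = (w2 - w1) / (k2 - k1)
= (2.4214e+14 - 2.1780e+14) / (6.5553e+07 - 6.2784e+07)
= 2.4340e+13 / 2.7690e+06
= 8.7902e+06 m/s

8.7902e+06


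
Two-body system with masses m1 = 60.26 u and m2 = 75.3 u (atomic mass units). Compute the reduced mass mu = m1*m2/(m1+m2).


mu = m1 * m2 / (m1 + m2)
= 60.26 * 75.3 / (60.26 + 75.3)
= 4537.578 / 135.56
= 33.4728 u

33.4728


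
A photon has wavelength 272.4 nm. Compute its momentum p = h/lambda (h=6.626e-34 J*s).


p = h / lambda
= 6.626e-34 / (272.4e-9)
= 6.626e-34 / 2.7240e-07
= 2.4325e-27 kg*m/s

2.4325e-27


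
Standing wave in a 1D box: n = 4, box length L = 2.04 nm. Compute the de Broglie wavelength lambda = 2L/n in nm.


lambda = 2L / n
= 2 * 2.04 / 4
= 4.08 / 4
= 1.02 nm

1.02


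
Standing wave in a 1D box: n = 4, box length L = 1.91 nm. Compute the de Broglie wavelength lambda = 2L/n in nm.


lambda = 2L / n
= 2 * 1.91 / 4
= 3.82 / 4
= 0.955 nm

0.955


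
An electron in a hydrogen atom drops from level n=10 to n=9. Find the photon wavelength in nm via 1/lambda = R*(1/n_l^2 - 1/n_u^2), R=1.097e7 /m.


1/lambda = R * (1/n_l^2 - 1/n_u^2)
= 1.097e7 * (1/9^2 - 1/10^2)
= 1.097e7 * (0.012346 - 0.01)
= 1.097e7 * 0.002346
= 2.5732e+04 /m
lambda = 1 / 2.5732e+04 = 38861.968 nm

38861.968


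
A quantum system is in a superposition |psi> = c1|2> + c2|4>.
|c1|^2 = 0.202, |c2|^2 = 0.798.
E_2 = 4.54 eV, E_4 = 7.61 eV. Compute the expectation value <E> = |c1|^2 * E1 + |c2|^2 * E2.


<E> = |c1|^2 * E1 + |c2|^2 * E2
= 0.202 * 4.54 + 0.798 * 7.61
= 0.9171 + 6.0728
= 6.9899 eV

6.9899


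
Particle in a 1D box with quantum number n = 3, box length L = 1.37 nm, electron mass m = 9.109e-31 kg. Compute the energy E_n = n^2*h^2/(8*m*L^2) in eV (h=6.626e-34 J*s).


E = n^2 * h^2 / (8 * m * L^2)
= 3^2 * (6.626e-34)^2 / (8 * 9.109e-31 * (1.37e-9)^2)
= 9 * 4.3904e-67 / (8 * 9.109e-31 * 1.8769e-18)
= 2.8890e-19 J
= 1.8034 eV

1.8034


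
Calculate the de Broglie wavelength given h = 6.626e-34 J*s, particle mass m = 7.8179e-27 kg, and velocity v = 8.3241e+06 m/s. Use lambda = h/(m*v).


lambda = h / (m * v)
= 6.626e-34 / (7.8179e-27 * 8.3241e+06)
= 6.626e-34 / 6.5077e-20
= 1.0182e-14 m

1.0182e-14


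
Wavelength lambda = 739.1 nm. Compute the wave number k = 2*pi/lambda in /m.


k = 2 * pi / lambda
= 6.2832 / (739.1e-9)
= 6.2832 / 7.3910e-07
= 8.5011e+06 /m

8.5011e+06


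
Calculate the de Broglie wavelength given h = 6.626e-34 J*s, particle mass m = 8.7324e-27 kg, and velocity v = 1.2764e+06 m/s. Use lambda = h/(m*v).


lambda = h / (m * v)
= 6.626e-34 / (8.7324e-27 * 1.2764e+06)
= 6.626e-34 / 1.1146e-20
= 5.9447e-14 m

5.9447e-14


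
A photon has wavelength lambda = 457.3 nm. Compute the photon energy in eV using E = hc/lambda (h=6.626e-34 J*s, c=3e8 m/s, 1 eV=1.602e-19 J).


E = hc / lambda
= (6.626e-34)(3e8) / (457.3e-9)
= 1.9878e-25 / 4.5730e-07
= 4.3468e-19 J
Converting to eV: 4.3468e-19 / 1.602e-19
= 2.7134 eV

2.7134
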